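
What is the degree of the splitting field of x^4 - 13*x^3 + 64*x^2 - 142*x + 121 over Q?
4

The degree of the splitting field over Q equals the order of the Galois group, so first determine the group. The polynomial is an irreducible quartic over Q and its discriminant is 125, which is not a perfect square, so the Galois group is not contained in A_4. The resolvent cubic y^3 - 64*y^2 + 1362*y - 9637 has exactly one rational root, so the Galois group is C_4 or D_4. The quartic becomes reducible over Q(sqrt(disc)), so the group is C_4. The Galois group C_4 (4T1) has order 4, so the splitting field has degree 4 over Q.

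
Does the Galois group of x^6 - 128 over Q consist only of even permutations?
The polynomial is irreducible of degree 6 over Q. Its discriminant is 1603087953297408, which is not a perfect square. A Galois group lies in the alternating group exactly when the discriminant is a square in Q, so the Galois group (D_6) is not contained in A_6.

No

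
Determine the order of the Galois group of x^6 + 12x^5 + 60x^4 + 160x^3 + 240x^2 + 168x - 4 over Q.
The degree of the splitting field over Q equals the order of the Galois group, so first determine the group. The polynomial f is an irreducible sextic over Q, so G = Gal(f/Q) is one of the 16 transitive subgroups 6T1, ..., 6T16 of S_6. The discriminant of f is 746496000000 = 864000^2, a perfect square, so G is contained in A_6. The transitive groups of degree 6 contained in A_6 are: A_4 (6T4, order 12), S_4 (6T7, order 24), (C_3 x C_3) : C_4 (6T10, order 36), PSL(2,5) (6T12, order 60), A_6 (6T15, order 360). By Dedekind's theorem, for a prime p not dividing disc(f) the degrees of the irreducible factors of f mod p form the cycle type of an element of G. Factoring f modulo the 6 such primes p <= 23 (skipping 2, 3, 5, which divide the discriminant), each new pattern first appears at: mod 7: f = (x + 6)(x^5 + 6x^4 + 3x^3 + 2x^2 + 4x + 4), pattern 5+1; mod 23: f = (x + 4)(x + 13)(x + 18)(x^3 + x + 17), pattern 3+1+1+1. No other pattern occurs in this range, so the set of observed cycle types is {5+1, 3+1+1+1}. Among the candidates above, the only group containing elements of all these cycle types is A_6 (6T15) — each of A_4 (6T4), S_4 (6T7), (C_3 x C_3) : C_4 (6T10), PSL(2,5) (6T12) lacks at least one of them. Hence G = A_6 (6T15), of order 360. The Galois group A_6 (6T15) has order 360, so the splitting field has degree 360 over Q.

360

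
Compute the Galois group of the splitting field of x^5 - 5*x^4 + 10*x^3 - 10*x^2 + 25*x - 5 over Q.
The polynomial f is an irreducible quintic over Q, so G = Gal(f/Q) is a transitive subgroup of S_5: one of C_5 (5T1, order 5), D_5 (5T2, order 10), F_20 (5T3, order 20), A_5 (5T4, order 60) or S_5 (5T5, order 120). The discriminant of f is 1024000000 = 32000^2, a perfect square, so G is contained in A_5. The transitive groups of degree 5 contained in A_5 are: C_5 (5T1, order 5), D_5 (5T2, order 10), A_5 (5T4, order 60). By Dedekind's theorem, for a prime p not dividing disc(f) the degrees of the irreducible factors of f mod p form the cycle type of an element of G. Factoring f modulo the 2 such primes p <= 7 (skipping 2, 5, which divide the discriminant), each new pattern first appears at: mod 3: f = (x^5 + x^4 + x^3 + 2x^2 + x + 1), pattern 5; mod 7: f = (x + 1)(x + 2)(x^3 + 6x^2 + 4x + 1), pattern 3+1+1. No other pattern occurs in this range, so the set of observed cycle types is {5, 3+1+1}. Among the candidates above, the only group containing elements of all these cycle types is A_5 (5T4) — each of C_5 (5T1), D_5 (5T2) lacks at least one of them. Hence G = A_5 (5T4), of order 60.

A_5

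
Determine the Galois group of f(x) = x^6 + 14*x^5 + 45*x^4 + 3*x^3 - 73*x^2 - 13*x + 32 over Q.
PSL(2,5), A_5 acting on 6 points

The polynomial f is an irreducible sextic over Q, so G = Gal(f/Q) is one of the 16 transitive subgroups 6T1, ..., 6T16 of S_6. The discriminant of f is 3646117689361 = 1909481^2, a perfect square, so G is contained in A_6. The transitive groups of degree 6 contained in A_6 are: A_4 (6T4, order 12), S_4 (6T7, order 24), (C_3 x C_3) : C_4 (6T10, order 36), PSL(2,5) (6T12, order 60), A_6 (6T15, order 360). By Dedekind's theorem, for a prime p not dividing disc(f) the degrees of the irreducible factors of f mod p form the cycle type of an element of G. Factoring f modulo the 21 such primes p <= 83 (skipping 7, 19, which divide the discriminant), each new pattern first appears at: mod 2: f = (x)(x^5 + x^3 + x^2 + x + 1), pattern 5+1; mod 11: f = (x^3 + 4x^2 + 7x + 2)(x^3 + 10x^2 + 9x + 5), pattern 3+3; mod 61: f = (x + 3)(x + 26)(x^2 + 23x + 23)(x^2 + 23x + 33), pattern 2+2+1+1. No other pattern occurs in this range, so the set of observed cycle types is {5+1, 3+3, 2+2+1+1}. The candidates containing elements of all these cycle types are PSL(2,5) (6T12) of order 60, A_6 (6T15) of order 360; the others are excluded. The observed types are precisely the cycle types that occur in PSL(2,5) (6T12) (apart from the identity). Each of the other remaining candidates has further cycle types, and by the Chebotarev density theorem the matching factorization patterns would occur for a proportion of primes equal to their share of the group: A_6 (6T15) additionally contains elements of type 4+2, 3+1+1+1 (130 of its 360 elements, about 36% of primes). None of the 21 primes tested shows any such pattern (for each of these groups the chance of that is below 10^-4), which rules them out. Hence G = PSL(2,5) (6T12), of order 60.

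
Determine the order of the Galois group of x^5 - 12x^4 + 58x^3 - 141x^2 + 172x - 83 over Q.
The degree of the splitting field over Q equals the order of the Galois group, so first determine the group. The polynomial f is an irreducible quintic over Q, so G = Gal(f/Q) is a transitive subgroup of S_5: one of C_5 (5T1, order 5), D_5 (5T2, order 10), F_20 (5T3, order 20), A_5 (5T4, order 60) or S_5 (5T5, order 120). The discriminant of f is 2209 = 47^2, a perfect square, so G is contained in A_5. The transitive groups of degree 5 contained in A_5 are: C_5 (5T1, order 5), D_5 (5T2, order 10), A_5 (5T4, order 60). By Dedekind's theorem, for a prime p not dividing disc(f) the degrees of the irreducible factors of f mod p form the cycle type of an element of G. Factoring f modulo the 23 such primes p <= 89 (skipping 47, which divides the discriminant), each new pattern first appears at: mod 2: f = (x^5 + x^2 + 1), pattern 5; mod 5: f = (x + 4)(x^2 + x + 1)(x^2 + 3x + 3), pattern 2+2+1; mod 83: f = (x)(x + 10)(x + 13)(x + 21)(x + 27), pattern 1+1+1+1+1. No other pattern occurs in this range, so the set of observed cycle types is {5, 2+2+1, 1+1+1+1+1}. The candidates containing elements of all these cycle types are D_5 (5T2) of order 10, A_5 (5T4) of order 60; the others are excluded. The observed types are precisely the cycle types that occur in D_5 (5T2). Each of the other remaining candidates has further cycle types, and by the Chebotarev density theorem the matching factorization patterns would occur for a proportion of primes equal to their share of the group: A_5 (5T4) additionally contains elements of type 3+1+1 (20 of its 60 elements, about 33% of primes). None of the 23 primes tested shows any such pattern (for each of these groups the chance of that is below 10^-4), which rules them out. Hence G = D_5 (5T2), of order 10. The Galois group D_5 (5T2) has order 10, so the splitting field has degree 10 over Q.

10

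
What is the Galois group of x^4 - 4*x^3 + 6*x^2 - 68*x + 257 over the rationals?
The polynomial is an irreducible quartic over Q and its discriminant is 1358954496 = 36864^2, a perfect square, so the Galois group is contained in A_4. The resolvent cubic y^3 - 6*y^2 - 756*y - 2568 is irreducible over Q. An irreducible resolvent with square discriminant gives A_4.

4T4: A_4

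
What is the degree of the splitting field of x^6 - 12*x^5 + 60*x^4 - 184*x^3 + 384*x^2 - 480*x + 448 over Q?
18

The degree of the splitting field over Q equals the order of the Galois group, so first determine the group. The polynomial f is an irreducible sextic over Q, so G = Gal(f/Q) is one of the 16 transitive subgroups 6T1, ..., 6T16 of S_6. The discriminant of f is -190210142896128, which is not a perfect square, so G is not contained in A_6. The transitive groups of degree 6 not contained in A_6 are: C_6 (6T1, order 6), S_3 (6T2, order 6), D_6 (6T3, order 12), C_3 x S_3 (6T5, order 18), A_4 x C_2 (6T6, order 24), S_4 (6T8, order 24), S_3 x S_3 (6T9, order 36), S_4 x C_2 (6T11, order 48), (S_3 x S_3) : C_2 (6T13, order 72), PGL(2,5) (6T14, order 120), S_6 (6T16, order 720). By Dedekind's theorem, for a prime p not dividing disc(f) the degrees of the irreducible factors of f mod p form the cycle type of an element of G. Factoring f modulo the 33 such primes p <= 149 (skipping 2, 3, which divide the discriminant), each new pattern first appears at: mod 5: f = (x^6 + 3x^5 + x^3 + 4x^2 + 3), pattern 6; mod 7: f = (x)(x + 2)(x + 6)(x^3 + x^2 + 5x + 2), pattern 3+1+1+1; mod 17: f = (x^2 + 3x + 1)(x^2 + 4x + 16)(x^2 + 15x + 11), pattern 2+2+2; mod 19: f = (x^3 + 13x^2 + 12x + 2)(x^3 + 13x^2 + 12x + 15), pattern 3+3; mod 73: f = (x + 24)(x + 40)(x + 42)(x + 56)(x + 58)(x + 60), pattern 1+1+1+1+1+1. No other pattern occurs in this range, so the set of observed cycle types is {6, 3+1+1+1, 2+2+2, 3+3, 1+1+1+1+1+1}. The candidates containing elements of all these cycle types are C_3 x S_3 (6T5) of order 18, S_3 x S_3 (6T9) of order 36, (S_3 x S_3) : C_2 (6T13) of order 72, S_6 (6T16) of order 720; the others are excluded. The observed types are precisely the cycle types that occur in C_3 x S_3 (6T5). Each of the other remaining candidates has further cycle types, and by the Chebotarev density theorem the matching factorization patterns would occur for a proportion of primes equal to their share of the group: S_3 x S_3 (6T9) additionally contains elements of type 2+2+1+1 (9 of its 36 elements, about 25% of primes); (S_3 x S_3) : C_2 (6T13) additionally contains elements of type 4+2, 3+2+1, 2+2+1+1, 2+1+1+1+1 (45 of its 72 elements, about 62% of primes); S_6 (6T16) additionally contains elements of type 5+1, 4+2, 4+1+1, 3+2+1, 2+2+1+1, 2+1+1+1+1 (504 of its 720 elements, about 70% of primes). None of the 33 primes tested shows any such pattern (for each of these groups the chance of that is below 10^-4), which rules them out. Hence G = C_3 x S_3 (6T5), of order 18. The Galois group C_3 x S_3 (6T5) has order 18, so the splitting field has degree 18 over Q.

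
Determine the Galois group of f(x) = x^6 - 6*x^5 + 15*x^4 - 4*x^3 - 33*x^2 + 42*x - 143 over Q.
The polynomial f is an irreducible sextic over Q, so G = Gal(f/Q) is one of the 16 transitive subgroups 6T1, ..., 6T16 of S_6. The discriminant of f is 5410421842378752, which is not a perfect square, so G is not contained in A_6. The transitive groups of degree 6 not contained in A_6 are: C_6 (6T1, order 6), S_3 (6T2, order 6), D_6 (6T3, order 12), C_3 x S_3 (6T5, order 18), A_4 x C_2 (6T6, order 24), S_4 (6T8, order 24), S_3 x S_3 (6T9, order 36), S_4 x C_2 (6T11, order 48), (S_3 x S_3) : C_2 (6T13, order 72), PGL(2,5) (6T14, order 120), S_6 (6T16, order 720). By Dedekind's theorem, for a prime p not dividing disc(f) the degrees of the irreducible factors of f mod p form the cycle type of an element of G. Factoring f modulo the 23 such primes p <= 97 (skipping 2, 3, which divide the discriminant), each new pattern first appears at: mod 5: f = (x^6 + 4x^5 + x^3 + 2x^2 + 2x + 2), pattern 6; mod 11: f = (x)(x + 4)(x^2 + 4x + 9)(x^2 + 8x + 3), pattern 2+2+1+1; mod 13: f = (x)(x + 2)(x + 8)(x^3 + 10x^2 + 3x + 1), pattern 3+1+1+1; mod 31: f = (x^2 + x + 13)(x^2 + 11x + 1)(x^2 + 13x + 20), pattern 2+2+2; mod 97: f = (x^3 + 94x^2 + 3x + 24)(x^3 + 94x^2 + 3x + 87), pattern 3+3. No other pattern occurs in this range, so the set of observed cycle types is {6, 2+2+1+1, 3+1+1+1, 2+2+2, 3+3}. The candidates containing elements of all these cycle types are S_3 x S_3 (6T9) of order 36, (S_3 x S_3) : C_2 (6T13) of order 72, S_6 (6T16) of order 720; the others are excluded. The observed types are precisely the cycle types that occur in S_3 x S_3 (6T9) (apart from the identity). Each of the other remaining candidates has further cycle types, and by the Chebotarev density theorem the matching factorization patterns would occur for a proportion of primes equal to their share of the group: (S_3 x S_3) : C_2 (6T13) additionally contains elements of type 4+2, 3+2+1, 2+1+1+1+1 (36 of its 72 elements, about 50% of primes); S_6 (6T16) additionally contains elements of type 5+1, 4+2, 4+1+1, 3+2+1, 2+1+1+1+1 (459 of its 720 elements, about 64% of primes). None of the 23 primes tested shows any such pattern (for each of these groups the chance of that is below 10^-4), which rules them out. Hence G = S_3 x S_3 (6T9), of order 36.

S_3 x S_3, the direct product S_3 x S_3 in its degree-6 action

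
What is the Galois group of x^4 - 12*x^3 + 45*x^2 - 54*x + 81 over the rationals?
The polynomial is an irreducible quartic over Q and its discriminant is 76527504 = 8748^2, a perfect square, so the Galois group is contained in A_4. The resolvent cubic y^3 - 45*y^2 + 324*y splits completely over Q, which gives the Klein four-group V_4.

V_4 (also written V4)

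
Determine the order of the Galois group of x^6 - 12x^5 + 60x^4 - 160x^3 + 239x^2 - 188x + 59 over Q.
24

The degree of the splitting field over Q equals the order of the Galois group, so first determine the group. The polynomial f is an irreducible sextic over Q, so G = Gal(f/Q) is one of the 16 transitive subgroups 6T1, ..., 6T16 of S_6. The discriminant of f is 33856 = 184^2, a perfect square, so G is contained in A_6. The transitive groups of degree 6 contained in A_6 are: A_4 (6T4, order 12), S_4 (6T7, order 24), (C_3 x C_3) : C_4 (6T10, order 36), PSL(2,5) (6T12, order 60), A_6 (6T15, order 360). By Dedekind's theorem, for a prime p not dividing disc(f) the degrees of the irreducible factors of f mod p form the cycle type of an element of G. Factoring f modulo the 79 such primes p <= 419 (skipping 2, 23, which divide the discriminant), each new pattern first appears at: mod 3: f = (x^3 + x^2 + x + 2)(x^3 + 2x^2 + 1), pattern 3+3; mod 5: f = (x^2 + x + 2)(x^4 + 2x^3 + x^2 + 2), pattern 4+2; mod 19: f = (x + 3)(x + 12)(x^2 + 5x + 1)(x^2 + 6x + 18), pattern 2+2+1+1; mod 223: f = (x + 14)(x + 55)(x + 76)(x + 143)(x + 164)(x + 205), pattern 1+1+1+1+1+1. No other pattern occurs in this range, so the set of observed cycle types is {3+3, 4+2, 2+2+1+1, 1+1+1+1+1+1}. The candidates containing elements of all these cycle types are S_4 (6T7) of order 24, (C_3 x C_3) : C_4 (6T10) of order 36, A_6 (6T15) of order 360; the others are excluded. The observed types are precisely the cycle types that occur in S_4 (6T7). Each of the other remaining candidates has further cycle types, and by the Chebotarev density theorem the matching factorization patterns would occur for a proportion of primes equal to their share of the group: (C_3 x C_3) : C_4 (6T10) additionally contains elements of type 3+1+1+1 (4 of its 36 elements, about 11% of primes); A_6 (6T15) additionally contains elements of type 5+1, 3+1+1+1 (184 of its 360 elements, about 51% of primes). None of the 79 primes tested shows any such pattern (for each of these groups the chance of that is below 10^-4), which rules them out. Hence G = S_4 (6T7), of order 24. The Galois group S_4 (6T7) has order 24, so the splitting field has degree 24 over Q.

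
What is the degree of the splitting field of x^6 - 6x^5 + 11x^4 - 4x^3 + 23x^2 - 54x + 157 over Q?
24

The degree of the splitting field over Q equals the order of the Galois group, so first determine the group. The polynomial f is an irreducible sextic over Q, so G = Gal(f/Q) is one of the 16 transitive subgroups 6T1, ..., 6T16 of S_6. The discriminant of f is -5497558138880000, which is not a perfect square, so G is not contained in A_6. The transitive groups of degree 6 not contained in A_6 are: C_6 (6T1, order 6), S_3 (6T2, order 6), D_6 (6T3, order 12), C_3 x S_3 (6T5, order 18), A_4 x C_2 (6T6, order 24), S_4 (6T8, order 24), S_3 x S_3 (6T9, order 36), S_4 x C_2 (6T11, order 48), (S_3 x S_3) : C_2 (6T13, order 72), PGL(2,5) (6T14, order 120), S_6 (6T16, order 720). By Dedekind's theorem, for a prime p not dividing disc(f) the degrees of the irreducible factors of f mod p form the cycle type of an element of G. Factoring f modulo the 22 such primes p <= 89 (skipping 2, 5, which divide the discriminant), each new pattern first appears at: mod 3: f = (x^3 + x^2 + x + 2)(x^3 + 2x^2 + 2x + 2), pattern 3+3; mod 7: f = (x^2 + 2)(x^2 + 3x + 6)(x^2 + 5x + 2), pattern 2+2+2; mod 13: f = (x + 4)(x + 7)(x^4 + 9x^3 + x^2 + 6x + 7), pattern 4+1+1; mod 43: f = (x + 18)(x + 23)(x^2 + 41x + 17)(x^2 + 41x + 41), pattern 2+2+1+1. No other pattern occurs in this range, so the set of observed cycle types is {3+3, 2+2+2, 4+1+1, 2+2+1+1}. The candidates containing elements of all these cycle types are S_4 (6T8) of order 24, S_4 x C_2 (6T11) of order 48, PGL(2,5) (6T14) of order 120, S_6 (6T16) of order 720; the others are excluded. The observed types are precisely the cycle types that occur in S_4 (6T8) (apart from the identity). Each of the other remaining candidates has further cycle types, and by the Chebotarev density theorem the matching factorization patterns would occur for a proportion of primes equal to their share of the group: S_4 x C_2 (6T11) additionally contains elements of type 6, 4+2, 2+1+1+1+1 (17 of its 48 elements, about 35% of primes); PGL(2,5) (6T14) additionally contains elements of type 6, 5+1 (44 of its 120 elements, about 37% of primes); S_6 (6T16) additionally contains elements of type 6, 5+1, 4+2, 3+2+1, 3+1+1+1, 2+1+1+1+1 (529 of its 720 elements, about 73% of primes). None of the 22 primes tested shows any such pattern (for each of these groups the chance of that is below 10^-4), which rules them out. Hence G = S_4 (6T8), of order 24. The Galois group S_4 (6T8) has order 24, so the splitting field has degree 24 over Q.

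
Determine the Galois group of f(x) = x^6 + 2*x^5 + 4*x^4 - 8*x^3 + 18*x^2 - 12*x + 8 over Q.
S_4

The polynomial f is an irreducible sextic over Q, so G = Gal(f/Q) is one of the 16 transitive subgroups 6T1, ..., 6T16 of S_6. The discriminant of f is -4014080000, which is not a perfect square, so G is not contained in A_6. The transitive groups of degree 6 not contained in A_6 are: C_6 (6T1, order 6), S_3 (6T2, order 6), D_6 (6T3, order 12), C_3 x S_3 (6T5, order 18), A_4 x C_2 (6T6, order 24), S_4 (6T8, order 24), S_3 x S_3 (6T9, order 36), S_4 x C_2 (6T11, order 48), (S_3 x S_3) : C_2 (6T13, order 72), PGL(2,5) (6T14, order 120), S_6 (6T16, order 720). By Dedekind's theorem, for a prime p not dividing disc(f) the degrees of the irreducible factors of f mod p form the cycle type of an element of G. Factoring f modulo the 22 such primes p <= 97 (skipping 2, 5, 7, which divide the discriminant), each new pattern first appears at: mod 3: f = (x^3 + 2x + 1)(x^3 + 2x^2 + 2x + 2), pattern 3+3; mod 13: f = (x + 7)(x + 12)(x^4 + 9x^3 + 9x^2 + x + 10), pattern 4+1+1; mod 37: f = (x^2 + 14x + 17)(x^2 + 30x + 25)(x^2 + 32x + 21), pattern 2+2+2; mod 43: f = (x + 3)(x + 27)(x^2 + 23x + 24)(x^2 + 35x + 20), pattern 2+2+1+1. No other pattern occurs in this range, so the set of observed cycle types is {3+3, 4+1+1, 2+2+2, 2+2+1+1}. The candidates containing elements of all these cycle types are S_4 (6T8) of order 24, S_4 x C_2 (6T11) of order 48, PGL(2,5) (6T14) of order 120, S_6 (6T16) of order 720; the others are excluded. The observed types are precisely the cycle types that occur in S_4 (6T8) (apart from the identity). Each of the other remaining candidates has further cycle types, and by the Chebotarev density theorem the matching factorization patterns would occur for a proportion of primes equal to their share of the group: S_4 x C_2 (6T11) additionally contains elements of type 6, 4+2, 2+1+1+1+1 (17 of its 48 elements, about 35% of primes); PGL(2,5) (6T14) additionally contains elements of type 6, 5+1 (44 of its 120 elements, about 37% of primes); S_6 (6T16) additionally contains elements of type 6, 5+1, 4+2, 3+2+1, 3+1+1+1, 2+1+1+1+1 (529 of its 720 elements, about 73% of primes). None of the 22 primes tested shows any such pattern (for each of these groups the chance of that is below 10^-4), which rules them out. Hence G = S_4 (6T8), of order 24.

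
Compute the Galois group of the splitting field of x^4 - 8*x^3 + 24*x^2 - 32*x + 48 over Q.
The polynomial is an irreducible quartic over Q and its discriminant is 8388608, which is not a perfect square, so the Galois group is not contained in A_4. The resolvent cubic y^3 - 24*y^2 + 64*y + 512 has exactly one rational root, so the Galois group is C_4 or D_4. The quartic remains irreducible over Q(sqrt(disc)), so the group is D_4.

D_4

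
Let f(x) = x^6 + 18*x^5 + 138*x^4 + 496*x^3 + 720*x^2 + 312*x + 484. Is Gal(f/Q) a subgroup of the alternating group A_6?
No

The polynomial is irreducible of degree 6 over Q. Its discriminant is 357575680770048, which is not a perfect square. A Galois group lies in the alternating group exactly when the discriminant is a square in Q, so the Galois group (S_3 x S_3) is not contained in A_6.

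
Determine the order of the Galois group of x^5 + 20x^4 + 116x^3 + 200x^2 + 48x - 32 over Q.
The degree of the splitting field over Q equals the order of the Galois group, so first determine the group. The polynomial f is an irreducible quintic over Q, so G = Gal(f/Q) is a transitive subgroup of S_5: one of C_5 (5T1, order 5), D_5 (5T2, order 10), F_20 (5T3, order 20), A_5 (5T4, order 60) or S_5 (5T5, order 120). The discriminant of f is 8121314443264 = 2849792^2, a perfect square, so G is contained in A_5. The transitive groups of degree 5 contained in A_5 are: C_5 (5T1, order 5), D_5 (5T2, order 10), A_5 (5T4, order 60). By Dedekind's theorem, for a prime p not dividing disc(f) the degrees of the irreducible factors of f mod p form the cycle type of an element of G. Factoring f modulo the 14 such primes p <= 59 (skipping 2, 11, 23, which divide the discriminant), each new pattern first appears at: mod 3: f = (x^5 + 2x^4 + 2x^3 + 2x^2 + 1), pattern 5; mod 43: f = (x + 15)(x + 20)(x + 21)(x + 24)(x + 26), pattern 1+1+1+1+1. No other pattern occurs in this range, so the set of observed cycle types is {5, 1+1+1+1+1}. The candidates containing elements of all these cycle types are C_5 (5T1) of order 5, D_5 (5T2) of order 10, A_5 (5T4) of order 60; the others are excluded. The observed types are precisely the cycle types that occur in C_5 (5T1). Each of the other remaining candidates has further cycle types, and by the Chebotarev density theorem the matching factorization patterns would occur for a proportion of primes equal to their share of the group: D_5 (5T2) additionally contains elements of type 2+2+1 (5 of its 10 elements, about 50% of primes); A_5 (5T4) additionally contains elements of type 3+1+1, 2+2+1 (35 of its 60 elements, about 58% of primes). None of the 14 primes tested shows any such pattern (for each of these groups the chance of that is below 10^-4), which rules them out. Hence G = C_5 (5T1), of order 5. The Galois group C_5 (5T1) has order 5, so the splitting field has degree 5 over Q.

5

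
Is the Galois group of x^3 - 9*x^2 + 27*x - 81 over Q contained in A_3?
No

The polynomial is irreducible of degree 3 over Q. Its discriminant is -78732, which is not a perfect square. A Galois group lies in the alternating group exactly when the discriminant is a square in Q, so the Galois group (S_3) is not contained in A_3.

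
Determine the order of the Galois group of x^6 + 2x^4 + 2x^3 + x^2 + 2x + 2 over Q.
72

The degree of the splitting field over Q equals the order of the Galois group, so first determine the group. The polynomial f is an irreducible sextic over Q, so G = Gal(f/Q) is one of the 16 transitive subgroups 6T1, ..., 6T16 of S_6. The discriminant of f is -187648, which is not a perfect square, so G is not contained in A_6. The transitive groups of degree 6 not contained in A_6 are: C_6 (6T1, order 6), S_3 (6T2, order 6), D_6 (6T3, order 12), C_3 x S_3 (6T5, order 18), A_4 x C_2 (6T6, order 24), S_4 (6T8, order 24), S_3 x S_3 (6T9, order 36), S_4 x C_2 (6T11, order 48), (S_3 x S_3) : C_2 (6T13, order 72), PGL(2,5) (6T14, order 120), S_6 (6T16, order 720). By Dedekind's theorem, for a prime p not dividing disc(f) the degrees of the irreducible factors of f mod p form the cycle type of an element of G. Factoring f modulo the 29 such primes p <= 113 (skipping 2, which divides the discriminant), each new pattern first appears at: mod 3: f = (x^6 + 2x^4 + 2x^3 + x^2 + 2x + 2), pattern 6; mod 5: f = (x + 4)(x^2 + x + 2)(x^3 + x + 4), pattern 3+2+1; mod 7: f = (x^2 + 6x + 6)(x^4 + x^3 + 4x^2 + 5), pattern 4+2; mod 17: f = (x^3 + x + 5)(x^3 + x + 14), pattern 3+3; mod 19: f = (x^2 + 10x + 7)(x^2 + 12x + 5)(x^2 + 16x + 12), pattern 2+2+2; mod 37: f = (x + 21)(x + 34)(x^2 + 3x + 10)(x^2 + 16x + 35), pattern 2+2+1+1; mod 41: f = (x + 2)(x + 17)(x + 22)(x^3 + x + 33), pattern 3+1+1+1; mod 113: f = (x + 11)(x + 21)(x + 23)(x + 79)(x^2 + 92x + 103), pattern 2+1+1+1+1. No other pattern occurs in this range, so the set of observed cycle types is {6, 3+2+1, 4+2, 3+3, 2+2+2, 2+2+1+1, 3+1+1+1, 2+1+1+1+1}. The candidates containing elements of all these cycle types are (S_3 x S_3) : C_2 (6T13) of order 72, S_6 (6T16) of order 720; the others are excluded. The observed types are precisely the cycle types that occur in (S_3 x S_3) : C_2 (6T13) (apart from the identity). Each of the other remaining candidates has further cycle types, and by the Chebotarev density theorem the matching factorization patterns would occur for a proportion of primes equal to their share of the group: S_6 (6T16) additionally contains elements of type 5+1, 4+1+1 (234 of its 720 elements, about 32% of primes). None of the 29 primes tested shows any such pattern (for each of these groups the chance of that is below 10^-4), which rules them out. Hence G = (S_3 x S_3) : C_2 (6T13), of order 72. The Galois group (S_3 x S_3) : C_2 (6T13) has order 72, so the splitting field has degree 72 over Q.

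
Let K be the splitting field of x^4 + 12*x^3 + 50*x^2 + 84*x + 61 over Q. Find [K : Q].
4

The degree of the splitting field over Q equals the order of the Galois group, so first determine the group. The polynomial is an irreducible quartic over Q and its discriminant is 589824 = 768^2, a perfect square, so the Galois group is contained in A_4. The resolvent cubic y^3 - 50*y^2 + 764*y - 3640 splits completely over Q, which gives the Klein four-group V_4. The Galois group V_4 (4T2) has order 4, so the splitting field has degree 4 over Q.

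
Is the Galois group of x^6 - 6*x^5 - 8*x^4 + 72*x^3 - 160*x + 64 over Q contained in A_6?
No

The polynomial is irreducible of degree 6 over Q. Its discriminant is 870211913777152, which is not a perfect square. A Galois group lies in the alternating group exactly when the discriminant is a square in Q, so the Galois group (S_3) is not contained in A_6.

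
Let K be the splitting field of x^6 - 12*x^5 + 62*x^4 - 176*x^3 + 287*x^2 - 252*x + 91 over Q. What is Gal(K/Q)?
The polynomial f is an irreducible sextic over Q, so G = Gal(f/Q) is one of the 16 transitive subgroups 6T1, ..., 6T16 of S_6. The discriminant of f is 153664 = 392^2, a perfect square, so G is contained in A_6. The transitive groups of degree 6 contained in A_6 are: A_4 (6T4, order 12), S_4 (6T7, order 24), (C_3 x C_3) : C_4 (6T10, order 36), PSL(2,5) (6T12, order 60), A_6 (6T15, order 360). By Dedekind's theorem, for a prime p not dividing disc(f) the degrees of the irreducible factors of f mod p form the cycle type of an element of G. Factoring f modulo the 33 such primes p <= 149 (skipping 2, 7, which divide the discriminant), each new pattern first appears at: mod 3: f = (x^3 + x^2 + 2x + 1)(x^3 + 2x^2 + x + 1), pattern 3+3; mod 13: f = (x)(x + 9)(x^2 + 9x + 2)(x^2 + 9x + 12), pattern 2+2+1+1. No other pattern occurs in this range, so the set of observed cycle types is {3+3, 2+2+1+1}. The candidates containing elements of all these cycle types are A_4 (6T4) of order 12, S_4 (6T7) of order 24, (C_3 x C_3) : C_4 (6T10) of order 36, PSL(2,5) (6T12) of order 60, A_6 (6T15) of order 360; the others are excluded. The observed types are precisely the cycle types that occur in A_4 (6T4) (apart from the identity). Each of the other remaining candidates has further cycle types, and by the Chebotarev density theorem the matching factorization patterns would occur for a proportion of primes equal to their share of the group: S_4 (6T7) additionally contains elements of type 4+2 (6 of its 24 elements, about 25% of primes); (C_3 x C_3) : C_4 (6T10) additionally contains elements of type 4+2, 3+1+1+1 (22 of its 36 elements, about 61% of primes); PSL(2,5) (6T12) additionally contains elements of type 5+1 (24 of its 60 elements, about 40% of primes); A_6 (6T15) additionally contains elements of type 5+1, 4+2, 3+1+1+1 (274 of its 360 elements, about 76% of primes). None of the 33 primes tested shows any such pattern (for each of these groups the chance of that is below 10^-4), which rules them out. Hence G = A_4 (6T4), of order 12.

6T4: A_4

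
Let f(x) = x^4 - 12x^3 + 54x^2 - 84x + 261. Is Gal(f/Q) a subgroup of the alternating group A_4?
The polynomial is irreducible of degree 4 over Q. Its discriminant is 4087812096 = 63936^2, a perfect square. A Galois group lies in the alternating group exactly when the discriminant is a square in Q, so the Galois group (A_4) is contained in A_4.

Yes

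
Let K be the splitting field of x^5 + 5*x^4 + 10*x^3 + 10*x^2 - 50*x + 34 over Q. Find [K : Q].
60

The degree of the splitting field over Q equals the order of the Galois group, so first determine the group. The polynomial f is an irreducible quintic over Q, so G = Gal(f/Q) is a transitive subgroup of S_5: one of C_5 (5T1, order 5), D_5 (5T2, order 10), F_20 (5T3, order 20), A_5 (5T4, order 60) or S_5 (5T5, order 120). The discriminant of f is 58564000000 = 242000^2, a perfect square, so G is contained in A_5. The transitive groups of degree 5 contained in A_5 are: C_5 (5T1, order 5), D_5 (5T2, order 10), A_5 (5T4, order 60). By Dedekind's theorem, for a prime p not dividing disc(f) the degrees of the irreducible factors of f mod p form the cycle type of an element of G. Factoring f modulo the 3 such primes p <= 13 (skipping 2, 5, 11, which divide the discriminant), each new pattern first appears at: mod 3: f = (x^5 + 2x^4 + x^3 + x^2 + x + 1), pattern 5; mod 13: f = (x + 7)(x + 9)(x^3 + 2x^2 + 6x + 9), pattern 3+1+1. No other pattern occurs in this range, so the set of observed cycle types is {5, 3+1+1}. Among the candidates above, the only group containing elements of all these cycle types is A_5 (5T4) — each of C_5 (5T1), D_5 (5T2) lacks at least one of them. Hence G = A_5 (5T4), of order 60. The Galois group A_5 (5T4) has order 60, so the splitting field has degree 60 over Q.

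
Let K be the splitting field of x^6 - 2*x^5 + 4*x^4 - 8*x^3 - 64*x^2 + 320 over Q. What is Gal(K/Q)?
The polynomial f is an irreducible sextic over Q, so G = Gal(f/Q) is one of the 16 transitive subgroups 6T1, ..., 6T16 of S_6. The discriminant of f is 564385546240000 = 23756800^2, a perfect square, so G is contained in A_6. The transitive groups of degree 6 contained in A_6 are: A_4 (6T4, order 12), S_4 (6T7, order 24), (C_3 x C_3) : C_4 (6T10, order 36), PSL(2,5) (6T12, order 60), A_6 (6T15, order 360). By Dedekind's theorem, for a prime p not dividing disc(f) the degrees of the irreducible factors of f mod p form the cycle type of an element of G. Factoring f modulo the 19 such primes p <= 79 (skipping 2, 5, 29, which divide the discriminant), each new pattern first appears at: mod 3: f = (x^2 + 1)(x^4 + x^3 + 2), pattern 4+2; mod 11: f = (x^3 + 3x^2 + 10x + 7)(x^3 + 6x^2 + 9x + 8), pattern 3+3; mod 19: f = (x + 14)(x + 16)(x^2 + 11x + 1)(x^2 + 14x + 15), pattern 2+2+1+1; mod 61: f = (x + 5)(x + 38)(x + 52)(x^3 + 25x^2 + 22x + 23), pattern 3+1+1+1. No other pattern occurs in this range, so the set of observed cycle types is {4+2, 3+3, 2+2+1+1, 3+1+1+1}. The candidates containing elements of all these cycle types are (C_3 x C_3) : C_4 (6T10) of order 36, A_6 (6T15) of order 360; the others are excluded. The observed types are precisely the cycle types that occur in (C_3 x C_3) : C_4 (6T10) (apart from the identity). Each of the other remaining candidates has further cycle types, and by the Chebotarev density theorem the matching factorization patterns would occur for a proportion of primes equal to their share of the group: A_6 (6T15) additionally contains elements of type 5+1 (144 of its 360 elements, about 40% of primes). None of the 19 primes tested shows any such pattern (for each of these groups the chance of that is below 10^-4), which rules them out. Hence G = (C_3 x C_3) : C_4 (6T10), of order 36.

(C_3 x C_3) : C_4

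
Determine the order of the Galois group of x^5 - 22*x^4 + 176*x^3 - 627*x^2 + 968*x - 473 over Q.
5

The degree of the splitting field over Q equals the order of the Galois group, so first determine the group. The polynomial f is an irreducible quintic over Q, so G = Gal(f/Q) is a transitive subgroup of S_5: one of C_5 (5T1, order 5), D_5 (5T2, order 10), F_20 (5T3, order 20), A_5 (5T4, order 60) or S_5 (5T5, order 120). The discriminant of f is 115971361 = 10769^2, a perfect square, so G is contained in A_5. The transitive groups of degree 5 contained in A_5 are: C_5 (5T1, order 5), D_5 (5T2, order 10), A_5 (5T4, order 60). By Dedekind's theorem, for a prime p not dividing disc(f) the degrees of the irreducible factors of f mod p form the cycle type of an element of G. Factoring f modulo the 14 such primes p <= 47 (skipping 11, which divides the discriminant), each new pattern first appears at: mod 2: f = (x^5 + x^2 + 1), pattern 5; mod 23: f = (x + 7)(x + 9)(x + 13)(x + 19)(x + 22), pattern 1+1+1+1+1. No other pattern occurs in this range, so the set of observed cycle types is {5, 1+1+1+1+1}. The candidates containing elements of all these cycle types are C_5 (5T1) of order 5, D_5 (5T2) of order 10, A_5 (5T4) of order 60; the others are excluded. The observed types are precisely the cycle types that occur in C_5 (5T1). Each of the other remaining candidates has further cycle types, and by the Chebotarev density theorem the matching factorization patterns would occur for a proportion of primes equal to their share of the group: D_5 (5T2) additionally contains elements of type 2+2+1 (5 of its 10 elements, about 50% of primes); A_5 (5T4) additionally contains elements of type 3+1+1, 2+2+1 (35 of its 60 elements, about 58% of primes). None of the 14 primes tested shows any such pattern (for each of these groups the chance of that is below 10^-4), which rules them out. Hence G = C_5 (5T1), of order 5. The Galois group C_5 (5T1) has order 5, so the splitting field has degree 5 over Q.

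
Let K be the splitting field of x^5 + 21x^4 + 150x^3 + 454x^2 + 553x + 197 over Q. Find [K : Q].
5

The degree of the splitting field over Q equals the order of the Galois group, so first determine the group. The polynomial f is an irreducible quintic over Q, so G = Gal(f/Q) is a transitive subgroup of S_5: one of C_5 (5T1, order 5), D_5 (5T2, order 10), F_20 (5T3, order 20), A_5 (5T4, order 60) or S_5 (5T5, order 120). The discriminant of f is 15352201216 = 123904^2, a perfect square, so G is contained in A_5. The transitive groups of degree 5 contained in A_5 are: C_5 (5T1, order 5), D_5 (5T2, order 10), A_5 (5T4, order 60). By Dedekind's theorem, for a prime p not dividing disc(f) the degrees of the irreducible factors of f mod p form the cycle type of an element of G. Factoring f modulo the 14 such primes p <= 53 (skipping 2, 11, which divide the discriminant), each new pattern first appears at: mod 3: f = (x^5 + x^2 + x + 2), pattern 5; mod 23: f = (x + 7)(x + 12)(x + 14)(x + 16)(x + 18), pattern 1+1+1+1+1. No other pattern occurs in this range, so the set of observed cycle types is {5, 1+1+1+1+1}. The candidates containing elements of all these cycle types are C_5 (5T1) of order 5, D_5 (5T2) of order 10, A_5 (5T4) of order 60; the others are excluded. The observed types are precisely the cycle types that occur in C_5 (5T1). Each of the other remaining candidates has further cycle types, and by the Chebotarev density theorem the matching factorization patterns would occur for a proportion of primes equal to their share of the group: D_5 (5T2) additionally contains elements of type 2+2+1 (5 of its 10 elements, about 50% of primes); A_5 (5T4) additionally contains elements of type 3+1+1, 2+2+1 (35 of its 60 elements, about 58% of primes). None of the 14 primes tested shows any such pattern (for each of these groups the chance of that is below 10^-4), which rules them out. Hence G = C_5 (5T1), of order 5. The Galois group C_5 (5T1) has order 5, so the splitting field has degree 5 over Q.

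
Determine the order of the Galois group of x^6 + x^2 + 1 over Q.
48

The degree of the splitting field over Q equals the order of the Galois group, so first determine the group. The polynomial f is an irreducible sextic over Q, so G = Gal(f/Q) is one of the 16 transitive subgroups 6T1, ..., 6T16 of S_6. The discriminant of f is -61504, which is not a perfect square, so G is not contained in A_6. The transitive groups of degree 6 not contained in A_6 are: C_6 (6T1, order 6), S_3 (6T2, order 6), D_6 (6T3, order 12), C_3 x S_3 (6T5, order 18), A_4 x C_2 (6T6, order 24), S_4 (6T8, order 24), S_3 x S_3 (6T9, order 36), S_4 x C_2 (6T11, order 48), (S_3 x S_3) : C_2 (6T13, order 72), PGL(2,5) (6T14, order 120), S_6 (6T16, order 720). By Dedekind's theorem, for a prime p not dividing disc(f) the degrees of the irreducible factors of f mod p form the cycle type of an element of G. Factoring f modulo the 17 such primes p <= 67 (skipping 2, 31, which divide the discriminant), each new pattern first appears at: mod 3: f = (x + 1)(x + 2)(x^4 + x^2 + 2), pattern 4+1+1; mod 5: f = (x^3 + 2x^2 + 2x + 2)(x^3 + 3x^2 + 2x + 3), pattern 3+3; mod 7: f = (x^6 + x^2 + 1), pattern 6; mod 11: f = (x^2 + 9)(x^2 + x + 7)(x^2 + 10x + 7), pattern 2+2+2; mod 13: f = (x^2 + 6)(x^4 + 7x^2 + 11), pattern 4+2; mod 37: f = (x + 5)(x + 32)(x^2 + 9x + 16)(x^2 + 28x + 16), pattern 2+2+1+1; mod 47: f = (x + 5)(x + 9)(x + 38)(x + 42)(x^2 + 12), pattern 2+1+1+1+1. No other pattern occurs in this range, so the set of observed cycle types is {4+1+1, 3+3, 6, 2+2+2, 4+2, 2+2+1+1, 2+1+1+1+1}. The candidates containing elements of all these cycle types are S_4 x C_2 (6T11) of order 48, S_6 (6T16) of order 720; the others are excluded. The observed types are precisely the cycle types that occur in S_4 x C_2 (6T11) (apart from the identity). Each of the other remaining candidates has further cycle types, and by the Chebotarev density theorem the matching factorization patterns would occur for a proportion of primes equal to their share of the group: S_6 (6T16) additionally contains elements of type 5+1, 3+2+1, 3+1+1+1 (304 of its 720 elements, about 42% of primes). None of the 17 primes tested shows any such pattern (for each of these groups the chance of that is below 10^-4), which rules them out. Hence G = S_4 x C_2 (6T11), of order 48. The Galois group S_4 x C_2 (6T11) has order 48, so the splitting field has degree 48 over Q.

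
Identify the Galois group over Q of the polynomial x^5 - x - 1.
The polynomial f is an irreducible quintic over Q, so G = Gal(f/Q) is a transitive subgroup of S_5: one of C_5 (5T1, order 5), D_5 (5T2, order 10), F_20 (5T3, order 20), A_5 (5T4, order 60) or S_5 (5T5, order 120). The discriminant of f is 2869, which is not a perfect square, so G is not contained in A_5. The transitive groups of degree 5 not contained in A_5 are: F_20 (5T3, order 20), S_5 (5T5, order 120). By Dedekind's theorem, for a prime p not dividing disc(f) the degrees of the irreducible factors of f mod p form the cycle type of an element of G. Factoring f modulo the first such prime p = 2, each new pattern first appears at: mod 2: f = (x^2 + x + 1)(x^3 + x^2 + 1), pattern 3+2. No other pattern occurs in this range, so the set of observed cycle types is {3+2}. Among the candidates above, the only group containing elements of all these cycle types is S_5 (5T5) — F_20 (5T3) lacks at least one of them. Hence G = S_5 (5T5), of order 120.

S_5 (also written S5)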